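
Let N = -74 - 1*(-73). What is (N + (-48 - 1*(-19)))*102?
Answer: -3060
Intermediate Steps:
N = -1 (N = -74 + 73 = -1)
(N + (-48 - 1*(-19)))*102 = (-1 + (-48 - 1*(-19)))*102 = (-1 + (-48 + 19))*102 = (-1 - 29)*102 = -30*102 = -3060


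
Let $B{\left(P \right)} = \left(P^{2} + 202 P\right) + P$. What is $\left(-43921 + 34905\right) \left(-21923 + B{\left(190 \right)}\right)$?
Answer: $-475566952$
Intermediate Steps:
$B{\left(P \right)} = P^{2} + 203 P$
$\left(-43921 + 34905\right) \left(-21923 + B{\left(190 \right)}\right) = \left(-43921 + 34905\right) \left(-21923 + 190 \left(203 + 190\right)\right) = - 9016 \left(-21923 + 190 \cdot 393\right) = - 9016 \left(-21923 + 74670\right) = \left(-9016\right) 52747 = -475566952$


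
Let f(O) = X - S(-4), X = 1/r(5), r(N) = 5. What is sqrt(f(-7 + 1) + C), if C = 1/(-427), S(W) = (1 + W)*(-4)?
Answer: I*sqrt(53797730)/2135 ≈ 3.4355*I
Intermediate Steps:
X = 1/5 ≈ 0.20000
S(W) = -4 - 4*W
f(O) = -59/5 (f(O) = 1/5 - (-4 - 4*(-4)) = 1/5 - (-4 + 16) = 1/5 - 1*12 = 1/5 - 12 = -59/5)
C = -1/427 ≈ -0.0023419
sqrt(f(-7 + 1) + C) = sqrt(-59/5 - 1/427) = sqrt(-25198/2135) = I*sqrt(53797730)/2135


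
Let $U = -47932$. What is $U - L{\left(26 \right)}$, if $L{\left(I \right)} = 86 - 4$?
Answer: $-48014$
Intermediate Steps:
$L{\left(I \right)} = 82$ ($L{\left(I \right)} = 86 - 4 = 82$)
$U - L{\left(26 \right)} = -47932 - 82 = -48014$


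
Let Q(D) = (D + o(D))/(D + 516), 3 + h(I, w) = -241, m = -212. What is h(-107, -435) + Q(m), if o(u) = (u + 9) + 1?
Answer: -37295/152 ≈ -245.36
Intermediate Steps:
h(I, w) = -244 (h(I, w) = -3 - 241 = -244)
o(u) = 10 + u (o(u) = (9 + u) + 1 = 10 + u)
Q(D) = (10 + 2*D)/(516 + D) (Q(D) = (D + (10 + D))/(D + 516) = (10 + 2*D)/(516 + D))
h(-107, -435) + Q(m) = -244 + 2*(5 - 212)/(516 - 212) = -244 + 2*(-207)/304 = -244 + 2*(1/304)*(-207) = -244 - 207/152 = -37295/152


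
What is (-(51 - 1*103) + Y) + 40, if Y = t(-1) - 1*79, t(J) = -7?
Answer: 6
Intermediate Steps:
Y = -86 (Y = -7 - 1*79 = -7 - 79 = -86)
(-(51 - 1*103) + Y) + 40 = (-(51 - 1*103) - 86) + 40 = (-(51 - 103) - 86) + 40 = (-1*(-52) - 86) + 40 = (52 - 86) + 40 = -34 + 40 = 6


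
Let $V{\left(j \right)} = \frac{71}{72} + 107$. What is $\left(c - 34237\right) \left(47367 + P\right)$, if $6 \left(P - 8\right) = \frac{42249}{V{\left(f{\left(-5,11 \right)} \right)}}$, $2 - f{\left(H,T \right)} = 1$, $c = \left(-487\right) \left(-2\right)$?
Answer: $- \frac{12268978151219}{7775} \approx -1.578 \cdot 10^{9}$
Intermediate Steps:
$c = 974$
$f{\left(H,T \right)} = 1$ ($f{\left(H,T \right)} = 2 - 1 = 1$)
$V{\left(j \right)} = \frac{7775}{72}$ ($V{\left(j \right)} = 71 \cdot \frac{1}{72} + 107 = \frac{71}{72} + 107 = \frac{7775}{72}$)
$P = \frac{569188}{7775}$ ($P = 8 + \frac{42249 \frac{1}{\frac{7775}{72}}}{6} = 8 + \frac{42249 \cdot \frac{72}{7775}}{6} = 8 + \frac{1}{6} \cdot \frac{3041928}{7775} = 8 + \frac{506988}{7775} = \frac{569188}{7775} \approx 73.208$)
$\left(c - 34237\right) \left(47367 + P\right) = \left(974 - 34237\right) \left(47367 + \frac{569188}{7775}\right) = \left(-33263\right) \frac{368847613}{7775} = - \frac{12268978151219}{7775}$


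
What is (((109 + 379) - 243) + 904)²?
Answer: 1320201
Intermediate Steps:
(((109 + 379) - 243) + 904)² = ((488 - 243) + 904)² = (245 + 904)² = 1149² = 1320201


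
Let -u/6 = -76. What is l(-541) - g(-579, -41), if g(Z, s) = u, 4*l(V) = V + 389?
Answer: -494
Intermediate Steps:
l(V) = 389/4 + V/4 (l(V) = (V + 389)/4 = (389 + V)/4 = 389/4 + V/4)
u = 456 (u = -6*(-76) = 456)
g(Z, s) = 456
l(-541) - g(-579, -41) = (389/4 + (¼)*(-541)) - 1*456 = (389/4 - 541/4) - 456 = -38 - 456 = -494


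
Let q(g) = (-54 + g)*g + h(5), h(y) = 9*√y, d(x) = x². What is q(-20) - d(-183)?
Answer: -32009 + 9*√5 ≈ -31989.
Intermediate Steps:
q(g) = 9*√5 + g*(-54 + g) (q(g) = (-54 + g)*g + 9*√5 = g*(-54 + g) + 9*√5 = 9*√5 + g*(-54 + g))
q(-20) - d(-183) = ((-20)² - 54*(-20) + 9*√5) - 1*(-183)² = (400 + 1080 + 9*√5) - 1*33489 = (1480 + 9*√5) - 33489 = -32009 + 9*√5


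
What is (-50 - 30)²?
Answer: 6400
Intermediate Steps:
(-50 - 30)² = (-80)² = 6400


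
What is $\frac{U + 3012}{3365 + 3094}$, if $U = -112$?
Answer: $\frac{2900}{6459} \approx 0.44899$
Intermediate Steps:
$\frac{U + 3012}{3365 + 3094} = \frac{-112 + 3012}{3365 + 3094} = \frac{2900}{6459}$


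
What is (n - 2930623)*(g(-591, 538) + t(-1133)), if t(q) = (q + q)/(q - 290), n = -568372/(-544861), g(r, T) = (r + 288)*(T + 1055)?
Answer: 1096749370607493458481/775337203 ≈ 1.4145e+12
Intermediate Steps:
g(r, T) = (288 + r)*(1055 + T)
n = 568372/544861 (n = -568372*(-1/544861) = 568372/544861 ≈ 1.0431)
t(q) = 2*q/(-290 + q) (t(q) = (2*q)/(-290 + q) = 2*q/(-290 + q))
(n - 2930623)*(g(-591, 538) + t(-1133)) = (568372/544861 - 2930623)*((303840 + 288*538 + 1055*(-591) + 538*(-591)) + 2*(-1133)/(-290 - 1133)) = -1596781610031*((303840 + 154944 - 623505 - 317958) + 2*(-1133)/(-1423))/544861 = -1596781610031*(-482679 + 2*(-1133)*(-1/1423))/544861 = -1596781610031*(-482679 + 2266/1423)/544861 = -1596781610031/544861*(-686849951/1423) = 1096749370607493458481/775337203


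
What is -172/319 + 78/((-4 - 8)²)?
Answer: 19/7656 ≈ 0.0024817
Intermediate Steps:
-172/319 + 78/((-4 - 8)²) = -172*1/319 + 78/((-12)²) = -172/319 + 78/144 = -172/319 + 78*(1/144) = -172/319 + 13/24 = 19/7656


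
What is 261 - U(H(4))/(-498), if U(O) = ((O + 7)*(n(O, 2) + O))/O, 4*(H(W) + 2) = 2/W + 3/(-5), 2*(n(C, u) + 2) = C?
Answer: 842337637/3227040 ≈ 261.02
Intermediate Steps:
n(C, u) = -2 + C/2
H(W) = -43/20 + 1/(2*W) (H(W) = -2 + (2/W + 3/(-5))/4 = -2 + (2/W + 3*(-1/5))/4 = -2 + (2/W - 3/5)/4 = -2 + (-3/5 + 2/W)/4 = -2 + (-3/20 + 1/(2*W)) = -43/20 + 1/(2*W))
U(O) = (-2 + 3*O/2)*(7 + O)/O (U(O) = ((O + 7)*((-2 + O/2) + O))/O = ((7 + O)*(-2 + 3*O/2))/O = ((-2 + 3*O/2)*(7 + O))/O = (-2 + 3*O/2)*(7 + O)/O)
261 - U(H(4))/(-498) = 261 - (17/2 - 14*80/(10 - 43*4) + 3*((1/20)*(10 - 43*4)/4)/2)/(-498) = 261 - (17/2 - 14*80/(10 - 172) + 3*((1/20)*(1/4)*(10 - 172))/2)*(-1)/498 = 261 - (17/2 - 14/((1/20)*(1/4)*(-162)) + 3*((1/20)*(1/4)*(-162))/2)*(-1)/498 = 261 - (17/2 - 14/(-81/40) + (3/2)*(-81/40))*(-1)/498 = 261 - (17/2 - 14*(-40/81) - 243/80)*(-1)/498 = 261 - (17/2 + 560/81 - 243/80)*(-1)/498 = 261 - 80197*(-1)/(6480*498) = 261 - 1*(-80197/3227040) = 261 + 80197/3227040 = 842337637/3227040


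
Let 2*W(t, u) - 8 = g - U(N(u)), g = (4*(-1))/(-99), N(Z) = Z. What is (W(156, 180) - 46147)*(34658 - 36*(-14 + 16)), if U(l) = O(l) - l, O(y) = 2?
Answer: -157689471584/99 ≈ -1.5928e+9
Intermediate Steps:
U(l) = 2 - l
g = 4/99 (g = -4*(-1/99) = 4/99 ≈ 0.040404)
W(t, u) = 299/99 + u/2 (W(t, u) = 4 + (4/99 - (2 - u))/2 = 4 + (4/99 + (-2 + u))/2 = 4 + (-194/99 + u)/2 = 4 + (-97/99 + u/2) = 299/99 + u/2)
(W(156, 180) - 46147)*(34658 - 36*(-14 + 16)) = ((299/99 + (1/2)*180) - 46147)*(34658 - 36*(-14 + 16)) = ((299/99 + 90) - 46147)*(34658 - 36*2) = (9209/99 - 46147)*(34658 - 72) = -4559344/99*34586 = -157689471584/99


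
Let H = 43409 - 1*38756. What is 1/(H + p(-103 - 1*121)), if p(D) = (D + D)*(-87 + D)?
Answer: 1/143981 ≈ 6.9454e-6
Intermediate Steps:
p(D) = 2*D*(-87 + D) (p(D) = (2*D)*(-87 + D) = 2*D*(-87 + D))
H = 4653 (H = 43409 - 38756 = 4653)
1/(H + p(-103 - 1*121)) = 1/(4653 + 2*(-103 - 1*121)*(-87 + (-103 - 1*121))) = 1/(4653 + 2*(-103 - 121)*(-87 + (-103 - 121))) = 1/(4653 + 2*(-224)*(-87 - 224)) = 1/(4653 + 2*(-224)*(-311)) = 1/(4653 + 139328) = 1/143981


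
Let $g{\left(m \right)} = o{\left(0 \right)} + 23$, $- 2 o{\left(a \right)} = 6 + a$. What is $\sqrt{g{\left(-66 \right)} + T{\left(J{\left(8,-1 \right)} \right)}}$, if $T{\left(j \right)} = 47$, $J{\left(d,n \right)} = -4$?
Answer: $\sqrt{67} \approx 8.1853$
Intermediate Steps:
$o{\left(a \right)} = -3 - \frac{a}{2}$ ($o{\left(a \right)} = - \frac{6 + a}{2} = -3 - \frac{a}{2}$)
$g{\left(m \right)} = 20$ ($g{\left(m \right)} = \left(-3 - 0\right) + 23 = \left(-3 + 0\right) + 23 = -3 + 23 = 20$)
$\sqrt{g{\left(-66 \right)} + T{\left(J{\left(8,-1 \right)} \right)}} = \sqrt{20 + 47} = \sqrt{67}$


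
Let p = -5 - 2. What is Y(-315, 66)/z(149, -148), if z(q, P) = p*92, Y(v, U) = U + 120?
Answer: -93/322 ≈ -0.28882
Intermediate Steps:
p = -7
Y(v, U) = 120 + U
z(q, P) = -644 (z(q, P) = -7*92 = -644)
Y(-315, 66)/z(149, -148) = (120 + 66)/(-644) = 186*(-1/644) = -93/322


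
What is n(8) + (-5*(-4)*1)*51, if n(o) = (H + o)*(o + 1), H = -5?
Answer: 1047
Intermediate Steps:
n(o) = (1 + o)*(-5 + o) (n(o) = (-5 + o)*(o + 1) = (-5 + o)*(1 + o) = (1 + o)*(-5 + o))
n(8) + (-5*(-4)*1)*51 = (-5 + 8² - 4*8) + (-5*(-4)*1)*51 = (-5 + 64 - 32) + (20*1)*51 = 27 + 20*51 = 27 + 1020 = 1047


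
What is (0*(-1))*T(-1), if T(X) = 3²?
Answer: 0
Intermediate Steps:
T(X) = 9
(0*(-1))*T(-1) = (0*(-1))*9 = 0*9 = 0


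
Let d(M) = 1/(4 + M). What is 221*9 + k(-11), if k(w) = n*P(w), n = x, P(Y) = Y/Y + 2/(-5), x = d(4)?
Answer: 79563/40 ≈ 1989.1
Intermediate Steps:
x = ⅛ (x = 1/(4 + 4) = 1/8 = ⅛ ≈ 0.12500)
P(Y) = ⅗ (P(Y) = 1 + 2*(-⅕) = 1 - ⅖ = ⅗)
n = ⅛ ≈ 0.12500
k(w) = 3/40 (k(w) = (⅛)*(⅗) = 3/40)
221*9 + k(-11) = 221*9 + 3/40 = 1989 + 3/40 = 79563/40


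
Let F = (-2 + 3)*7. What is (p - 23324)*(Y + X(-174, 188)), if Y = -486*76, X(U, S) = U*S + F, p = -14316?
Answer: 2621287240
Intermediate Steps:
F = 7 (F = 1*7 = 7)
X(U, S) = 7 + S*U (X(U, S) = U*S + 7 = S*U + 7 = 7 + S*U)
Y = -36936
(p - 23324)*(Y + X(-174, 188)) = (-14316 - 23324)*(-36936 + (7 + 188*(-174))) = -37640*(-36936 + (7 - 32712)) = -37640*(-36936 - 32705) = -37640*(-69641) = 2621287240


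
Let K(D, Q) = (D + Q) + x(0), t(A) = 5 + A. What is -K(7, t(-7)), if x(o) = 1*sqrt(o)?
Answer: -5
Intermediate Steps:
x(o) = sqrt(o)
K(D, Q) = D + Q (K(D, Q) = (D + Q) + sqrt(0) = (D + Q) + 0 = D + Q)
-K(7, t(-7)) = -(7 + (5 - 7)) = -(7 - 2) = -1*5 = -5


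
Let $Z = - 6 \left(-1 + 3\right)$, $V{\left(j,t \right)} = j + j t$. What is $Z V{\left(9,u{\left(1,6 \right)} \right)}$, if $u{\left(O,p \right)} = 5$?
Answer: $-648$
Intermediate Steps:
$Z = -12$ ($Z = \left(-6\right) 2 = -12$)
$Z V{\left(9,u{\left(1,6 \right)} \right)} = - 12 \cdot 9 \left(1 + 5\right) = - 12 \cdot 9 \cdot 6 = \left(-12\right) 54 = -648$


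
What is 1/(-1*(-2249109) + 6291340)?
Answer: 1/8540449 ≈ 1.1709e-7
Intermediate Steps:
1/(-1*(-2249109) + 6291340) = 1/(2249109 + 6291340) = 1/8540449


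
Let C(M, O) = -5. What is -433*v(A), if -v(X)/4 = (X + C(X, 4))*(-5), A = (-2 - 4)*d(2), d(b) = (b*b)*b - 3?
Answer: 303100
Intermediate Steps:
d(b) = -3 + b³ (d(b) = b²*b - 3 = b³ - 3 = -3 + b³)
A = -30 (A = (-2 - 4)*(-3 + 2³) = -6*(-3 + 8) = -6*5 = -30)
v(X) = -100 + 20*X (v(X) = -4*(X - 5)*(-5) = -4*(-5 + X)*(-5) = -4*(25 - 5*X) = -100 + 20*X)
-433*v(A) = -433*(-100 + 20*(-30)) = -433*(-100 - 600) = -433*(-700) = 303100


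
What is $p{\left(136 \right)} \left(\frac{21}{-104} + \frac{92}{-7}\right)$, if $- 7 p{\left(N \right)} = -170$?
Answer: $- \frac{825775}{2548} \approx -324.09$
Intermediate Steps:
$p{\left(N \right)} = \frac{170}{7}$ ($p{\left(N \right)} = \left(- \frac{1}{7}\right) \left(-170\right) = \frac{170}{7}$)
$p{\left(136 \right)} \left(\frac{21}{-104} + \frac{92}{-7}\right) = \frac{170 \left(\frac{21}{-104} + \frac{92}{-7}\right)}{7} = \frac{170 \left(21 \left(- \frac{1}{104}\right) + 92 \left(- \frac{1}{7}\right)\right)}{7} = \frac{170 \left(- \frac{21}{104} - \frac{92}{7}\right)}{7} = \frac{170}{7} \left(- \frac{9715}{728}\right) = - \frac{825775}{2548}$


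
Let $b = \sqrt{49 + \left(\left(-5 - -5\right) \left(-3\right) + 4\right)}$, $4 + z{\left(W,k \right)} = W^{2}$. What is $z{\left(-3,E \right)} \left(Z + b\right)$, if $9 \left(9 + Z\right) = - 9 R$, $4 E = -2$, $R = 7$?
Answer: $-80 + 5 \sqrt{53} \approx -43.599$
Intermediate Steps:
$E = - \frac{1}{2}$ ($E = \frac{1}{4} \left(-2\right) = - \frac{1}{2} \approx -0.5$)
$z{\left(W,k \right)} = -4 + W^{2}$
$b = \sqrt{53}$ ($b = \sqrt{49 + \left(\left(-5 + 5\right) \left(-3\right) + 4\right)} = \sqrt{49 + \left(0 \left(-3\right) + 4\right)} = \sqrt{49 + \left(0 + 4\right)} = \sqrt{49 + 4} = \sqrt{53} \approx 7.2801$)
$Z = -16$ ($Z = -9 + \frac{\left(-9\right) 7}{9} = -9 + \frac{1}{9} \left(-63\right) = -9 - 7 = -16$)
$z{\left(-3,E \right)} \left(Z + b\right) = \left(-4 + \left(-3\right)^{2}\right) \left(-16 + \sqrt{53}\right) = \left(-4 + 9\right) \left(-16 + \sqrt{53}\right) = 5 \left(-16 + \sqrt{53}\right) = -80 + 5 \sqrt{53}$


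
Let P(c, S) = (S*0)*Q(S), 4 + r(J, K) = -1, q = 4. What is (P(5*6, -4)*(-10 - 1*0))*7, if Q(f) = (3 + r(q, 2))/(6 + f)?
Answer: 0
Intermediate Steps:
r(J, K) = -5 (r(J, K) = -4 - 1 = -5)
Q(f) = -2/(6 + f) (Q(f) = (3 - 5)/(6 + f) = -2/(6 + f))
P(c, S) = 0 (P(c, S) = (S*0)*(-2/(6 + S)) = 0*(-2/(6 + S)) = 0)
(P(5*6, -4)*(-10 - 1*0))*7 = (0*(-10 - 1*0))*7 = (0*(-10 + 0))*7 = (0*(-10))*7 = 0*7 = 0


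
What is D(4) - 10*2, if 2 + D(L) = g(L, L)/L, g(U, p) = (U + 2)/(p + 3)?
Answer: -305/14 ≈ -21.786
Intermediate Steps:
g(U, p) = (2 + U)/(3 + p)
D(L) = -2 + (2 + L)/(L*(3 + L)) (D(L) = -2 + ((2 + L)/(3 + L))/L = -2 + (2 + L)/(L*(3 + L)))
D(4) - 10*2 = (2 + 4 - 2*4*(3 + 4))/(4*(3 + 4)) - 10*2 = (¼)*(2 + 4 - 2*4*7)/7 - 20 = (¼)*(⅐)*(2 + 4 - 56) - 20 = (¼)*(⅐)*(-50) - 20 = -25/14 - 20 = -305/14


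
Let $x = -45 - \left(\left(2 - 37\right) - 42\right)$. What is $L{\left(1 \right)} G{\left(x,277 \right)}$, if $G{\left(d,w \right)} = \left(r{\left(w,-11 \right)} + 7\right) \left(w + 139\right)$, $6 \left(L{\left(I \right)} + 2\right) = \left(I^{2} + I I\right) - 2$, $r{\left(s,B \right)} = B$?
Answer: $3328$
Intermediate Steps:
$L{\left(I \right)} = - \frac{7}{3} + \frac{I^{2}}{3}$ ($L{\left(I \right)} = -2 + \frac{\left(I^{2} + I I\right) - 2}{6} = -2 + \frac{\left(I^{2} + I^{2}\right) - 2}{6} = -2 + \frac{2 I^{2} - 2}{6} = -2 + \frac{-2 + 2 I^{2}}{6} = -2 + \left(- \frac{1}{3} + \frac{I^{2}}{3}\right) = - \frac{7}{3} + \frac{I^{2}}{3}$)
$x = 32$ ($x = -45 - \left(-35 - 42\right) = -45 - -77 = -45 + 77 = 32$)
$G{\left(d,w \right)} = -556 - 4 w$ ($G{\left(d,w \right)} = \left(-11 + 7\right) \left(w + 139\right) = - 4 \left(139 + w\right) = -556 - 4 w$)
$L{\left(1 \right)} G{\left(x,277 \right)} = \left(- \frac{7}{3} + \frac{1^{2}}{3}\right) \left(-556 - 1108\right) = \left(- \frac{7}{3} + \frac{1}{3} \cdot 1\right) \left(-556 - 1108\right) = \left(- \frac{7}{3} + \frac{1}{3}\right) \left(-1664\right) = \left(-2\right) \left(-1664\right) = 3328$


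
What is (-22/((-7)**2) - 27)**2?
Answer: 1809025/2401 ≈ 753.45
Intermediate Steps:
(-22/((-7)**2) - 27)**2 = (-22/49 - 27)**2 = (-1345/49)**2 = 1809025/2401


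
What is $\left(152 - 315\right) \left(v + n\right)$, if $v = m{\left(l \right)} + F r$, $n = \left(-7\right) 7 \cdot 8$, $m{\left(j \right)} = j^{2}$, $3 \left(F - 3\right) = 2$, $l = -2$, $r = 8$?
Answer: $\frac{175388}{3} \approx 58463.0$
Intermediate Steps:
$F = \frac{11}{3}$ ($F = 3 + \frac{1}{3} \cdot 2 = 3 + \frac{2}{3} = \frac{11}{3} \approx 3.6667$)
$n = -392$ ($n = \left(-49\right) 8 = -392$)
$v = \frac{100}{3}$ ($v = \left(-2\right)^{2} + \frac{11}{3} \cdot 8 = 4 + \frac{88}{3} = \frac{100}{3} \approx 33.333$)
$\left(152 - 315\right) \left(v + n\right) = \left(152 - 315\right) \left(\frac{100}{3} - 392\right) = \left(-163\right) \left(- \frac{1076}{3}\right) = \frac{175388}{3}$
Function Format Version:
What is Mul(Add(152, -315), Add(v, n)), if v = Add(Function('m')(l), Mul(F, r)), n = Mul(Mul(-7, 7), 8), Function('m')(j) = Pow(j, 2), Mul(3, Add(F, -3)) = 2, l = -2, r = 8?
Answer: Rational(175388, 3) ≈ 58463.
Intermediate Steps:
F = Rational(11, 3) (F = Add(3, Mul(Rational(1, 3), 2)) = Add(3, Rational(2, 3)) = Rational(11, 3) ≈ 3.6667)
n = -392 (n = Mul(-49, 8) = -392)
v = Rational(100, 3) (v = Add(Pow(-2, 2), Mul(Rational(11, 3), 8)) = Add(4, Rational(88, 3)) = Rational(100, 3) ≈ 33.333)
Mul(Add(152, -315), Add(v, n)) = Mul(Add(152, -315), Add(Rational(100, 3), -392)) = Mul(-163, Rational(-1076, 3)) = Rational(175388, 3)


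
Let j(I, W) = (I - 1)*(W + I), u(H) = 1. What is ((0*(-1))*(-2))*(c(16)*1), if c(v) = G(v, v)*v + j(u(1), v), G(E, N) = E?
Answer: 0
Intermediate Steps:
j(I, W) = (-1 + I)*(I + W)
c(v) = v² (c(v) = v*v + (1² - 1*1 - v + 1*v) = v² + (1 - 1 - v + v) = v² + 0 = v²)
((0*(-1))*(-2))*(c(16)*1) = ((0*(-1))*(-2))*(16²*1) = (0*(-2))*(256*1) = 0*256 = 0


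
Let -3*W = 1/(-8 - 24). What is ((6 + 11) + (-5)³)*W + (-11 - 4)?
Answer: -129/8 ≈ -16.125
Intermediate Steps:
W = 1/96 (W = -1/(3*(-8 - 24)) = -⅓/(-32) = -⅓*(-1/32) = 1/96 ≈ 0.010417)
((6 + 11) + (-5)³)*W + (-11 - 4) = ((6 + 11) + (-5)³)*(1/96) + (-11 - 4) = (17 - 125)*(1/96) - 15 = -108*1/96 - 15 = -9/8 - 15 = -129/8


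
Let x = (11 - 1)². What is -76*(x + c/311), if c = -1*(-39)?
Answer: -2366564/311 ≈ -7609.5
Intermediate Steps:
c = 39
x = 100 (x = 10² = 100)
-76*(x + c/311) = -76*(100 + 39/311) = -76*31139/311 = -2366564/311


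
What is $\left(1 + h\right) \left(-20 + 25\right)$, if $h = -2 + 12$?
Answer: $55$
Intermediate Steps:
$h = 10$
$\left(1 + h\right) \left(-20 + 25\right) = \left(1 + 10\right) \left(-20 + 25\right) = 11 \cdot 5 = 55$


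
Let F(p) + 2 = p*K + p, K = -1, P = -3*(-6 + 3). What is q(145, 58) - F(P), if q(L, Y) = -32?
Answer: -30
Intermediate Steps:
P = 9 (P = -3*(-3) = 9)
F(p) = -2 (F(p) = -2 + (p*(-1) + p) = -2 + (-p + p) = -2 + 0 = -2)
q(145, 58) - F(P) = -32 - 1*(-2) = -32 + 2 = -30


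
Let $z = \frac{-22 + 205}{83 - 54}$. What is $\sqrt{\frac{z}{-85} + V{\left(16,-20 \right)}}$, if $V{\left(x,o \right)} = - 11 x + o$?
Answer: $\frac{i \sqrt{1191391195}}{2465} \approx 14.003 i$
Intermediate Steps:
$z = \frac{183}{29} \approx 6.3103$
$V{\left(x,o \right)} = o - 11 x$
$\sqrt{\frac{z}{-85} + V{\left(16,-20 \right)}} = \sqrt{\frac{183}{29 \left(-85\right)} - 196} = \sqrt{\frac{183}{29} \left(- \frac{1}{85}\right) - 196} = \sqrt{- \frac{183}{2465} - 196} = \sqrt{- \frac{483323}{2465}} = \frac{i \sqrt{1191391195}}{2465}$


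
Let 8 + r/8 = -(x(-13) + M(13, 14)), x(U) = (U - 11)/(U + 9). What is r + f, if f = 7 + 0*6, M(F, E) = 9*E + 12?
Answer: -1209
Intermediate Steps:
M(F, E) = 12 + 9*E
x(U) = (-11 + U)/(9 + U)
r = -1216 (r = -64 + 8*(-((-11 - 13)/(9 - 13) + (12 + 9*14))) = -64 + 8*(-(-24/(-4) + (12 + 126))) = -64 + 8*(-(-1/4*(-24) + 138)) = -64 + 8*(-(6 + 138)) = -64 + 8*(-1*144) = -64 + 8*(-144) = -64 - 1152 = -1216)
f = 7 (f = 7 + 0 = 7)
r + f = -1216 + 7 = -1209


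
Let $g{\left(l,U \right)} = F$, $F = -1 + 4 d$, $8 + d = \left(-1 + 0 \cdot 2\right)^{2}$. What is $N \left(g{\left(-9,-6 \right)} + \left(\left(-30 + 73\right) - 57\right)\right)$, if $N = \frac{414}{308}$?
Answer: $- \frac{8901}{154} \approx -57.799$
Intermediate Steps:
$d = -7$ ($d = -8 + \left(-1 + 0 \cdot 2\right)^{2} = -8 + \left(-1 + 0\right)^{2} = -8 + \left(-1\right)^{2} = -8 + 1 = -7$)
$F = -29$ ($F = -1 + 4 \left(-7\right) = -1 - 28 = -29$)
$g{\left(l,U \right)} = -29$
$N = \frac{207}{154}$ ($N = 414 \cdot \frac{1}{308} = \frac{207}{154} \approx 1.3442$)
$N \left(g{\left(-9,-6 \right)} + \left(\left(-30 + 73\right) - 57\right)\right) = \frac{207 \left(-29 + \left(\left(-30 + 73\right) - 57\right)\right)}{154} = \frac{207 \left(-29 + \left(43 - 57\right)\right)}{154} = \frac{207 \left(-29 - 14\right)}{154} = \frac{207}{154} \left(-43\right) = - \frac{8901}{154}$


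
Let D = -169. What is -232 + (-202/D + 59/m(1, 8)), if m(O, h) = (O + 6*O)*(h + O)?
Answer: -2447407/10647 ≈ -229.87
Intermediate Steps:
m(O, h) = 7*O*(O + h) (m(O, h) = (7*O)*(O + h) = 7*O*(O + h))
-232 + (-202/D + 59/m(1, 8)) = -232 + (-202/(-169) + 59/((7*1*(1 + 8)))) = -232 + (-202*(-1/169) + 59/((7*1*9))) = -232 + (202/169 + 59/63) = -232 + 22697/10647 = -2447407/10647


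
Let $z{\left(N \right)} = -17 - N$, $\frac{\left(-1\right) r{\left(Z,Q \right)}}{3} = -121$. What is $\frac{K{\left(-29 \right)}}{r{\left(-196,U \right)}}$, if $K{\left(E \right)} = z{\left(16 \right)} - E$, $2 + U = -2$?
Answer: $- \frac{4}{363} \approx -0.011019$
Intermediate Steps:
$U = -4$ ($U = -2 - 2 = -4$)
$r{\left(Z,Q \right)} = 363$ ($r{\left(Z,Q \right)} = \left(-3\right) \left(-121\right) = 363$)
$K{\left(E \right)} = -33 - E$ ($K{\left(E \right)} = \left(-17 - 16\right) - E = -33 - E$)
$\frac{K{\left(-29 \right)}}{r{\left(-196,U \right)}} = \frac{-33 - -29}{363} = \left(-33 + 29\right) \frac{1}{363} = \left(-4\right) \frac{1}{363} = - \frac{4}{363}$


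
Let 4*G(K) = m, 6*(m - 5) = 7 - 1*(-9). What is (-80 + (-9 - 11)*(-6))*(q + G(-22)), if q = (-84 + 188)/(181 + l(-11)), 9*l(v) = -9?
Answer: 898/9 ≈ 99.778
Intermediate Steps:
l(v) = -1 (l(v) = (⅑)*(-9) = -1)
m = 23/3 (m = 5 + (7 - 1*(-9))/6 = 5 + (7 + 9)/6 = 5 + (⅙)*16 = 5 + 8/3 = 23/3 ≈ 7.6667)
G(K) = 23/12 (G(K) = (¼)*(23/3) = 23/12)
q = 26/45 (q = (-84 + 188)/(181 - 1) = 104/180 = 104*(1/180) = 26/45 ≈ 0.57778)
(-80 + (-9 - 11)*(-6))*(q + G(-22)) = (-80 + (-9 - 11)*(-6))*(26/45 + 23/12) = (-80 - 20*(-6))*(449/180) = (-80 + 120)*(449/180) = 40*(449/180) = 898/9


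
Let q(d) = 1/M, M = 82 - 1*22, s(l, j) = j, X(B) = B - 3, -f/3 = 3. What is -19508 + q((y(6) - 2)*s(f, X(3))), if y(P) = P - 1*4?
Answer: -1170479/60 ≈ -19508.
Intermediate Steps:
f = -9 (f = -3*3 = -9)
X(B) = -3 + B
y(P) = -4 + P (y(P) = P - 4 = -4 + P)
M = 60 (M = 82 - 22 = 60)
q(d) = 1/60
-19508 + q((y(6) - 2)*s(f, X(3))) = -19508 + 1/60 = -1170479/60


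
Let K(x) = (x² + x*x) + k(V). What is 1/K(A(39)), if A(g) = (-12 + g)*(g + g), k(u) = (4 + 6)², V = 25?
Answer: 1/8870572 ≈ 1.1273e-7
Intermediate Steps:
k(u) = 100 (k(u) = 10² = 100)
A(g) = 2*g*(-12 + g) (A(g) = (-12 + g)*(2*g) = 2*g*(-12 + g))
K(x) = 100 + 2*x² (K(x) = (x² + x*x) + 100 = (x² + x²) + 100 = 2*x² + 100 = 100 + 2*x²)
1/K(A(39)) = 1/(100 + 2*(2*39*(-12 + 39))²) = 1/(100 + 2*(2*39*27)²) = 1/(100 + 2*2106²) = 1/(100 + 2*4435236) = 1/(100 + 8870472) = 1/8870572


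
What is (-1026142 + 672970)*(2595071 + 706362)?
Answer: -1165973695476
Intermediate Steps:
(-1026142 + 672970)*(2595071 + 706362) = -353172*3301433 = -1165973695476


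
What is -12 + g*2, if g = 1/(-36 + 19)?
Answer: -206/17 ≈ -12.118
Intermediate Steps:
g = -1/17 (g = 1/(-17) = -1/17 ≈ -0.058824)
-12 + g*2 = -12 - 1/17*2 = -12 - 2/17 = -206/17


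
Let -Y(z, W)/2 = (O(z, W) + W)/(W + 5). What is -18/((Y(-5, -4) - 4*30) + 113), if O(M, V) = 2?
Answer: 6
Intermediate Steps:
Y(z, W) = -2*(2 + W)/(5 + W) (Y(z, W) = -2*(2 + W)/(W + 5) = -2*(2 + W)/(5 + W))
-18/((Y(-5, -4) - 4*30) + 113) = -18/((2*(-2 - 1*(-4))/(5 - 4) - 4*30) + 113) = -18/((2*(-2 + 4)/1 - 1*120) + 113) = -18/((2*1*2 - 120) + 113) = -18/((4 - 120) + 113) = -18/(-116 + 113) = -18/(-3) = -18*(-⅓) = 6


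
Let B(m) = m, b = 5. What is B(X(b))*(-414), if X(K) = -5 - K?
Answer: 4140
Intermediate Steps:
B(X(b))*(-414) = (-5 - 1*5)*(-414) = (-5 - 5)*(-414) = -10*(-414) = 4140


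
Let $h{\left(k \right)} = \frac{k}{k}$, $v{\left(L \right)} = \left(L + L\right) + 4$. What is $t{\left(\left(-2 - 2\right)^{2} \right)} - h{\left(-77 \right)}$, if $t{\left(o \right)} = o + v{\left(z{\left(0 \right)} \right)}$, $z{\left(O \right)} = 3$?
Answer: $25$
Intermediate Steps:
$v{\left(L \right)} = 4 + 2 L$ ($v{\left(L \right)} = 2 L + 4 = 4 + 2 L$)
$t{\left(o \right)} = 10 + o$ ($t{\left(o \right)} = o + \left(4 + 2 \cdot 3\right) = o + \left(4 + 6\right) = o + 10 = 10 + o$)
$h{\left(k \right)} = 1$
$t{\left(\left(-2 - 2\right)^{2} \right)} - h{\left(-77 \right)} = \left(10 + \left(-2 - 2\right)^{2}\right) - 1 = \left(10 + \left(-4\right)^{2}\right) - 1 = \left(10 + 16\right) - 1 = 26 - 1 = 25$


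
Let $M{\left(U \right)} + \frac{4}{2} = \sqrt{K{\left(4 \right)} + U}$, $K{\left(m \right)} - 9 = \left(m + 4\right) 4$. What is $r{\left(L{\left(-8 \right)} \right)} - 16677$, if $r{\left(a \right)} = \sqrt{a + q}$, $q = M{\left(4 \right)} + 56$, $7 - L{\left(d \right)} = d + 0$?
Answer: $-16677 + \sqrt{69 + 3 \sqrt{5}} \approx -16668.0$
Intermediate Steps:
$K{\left(m \right)} = 25 + 4 m$ ($K{\left(m \right)} = 9 + \left(m + 4\right) 4 = 9 + \left(4 + m\right) 4 = 9 + \left(16 + 4 m\right) = 25 + 4 m$)
$L{\left(d \right)} = 7 - d$ ($L{\left(d \right)} = 7 - \left(d + 0\right) = 7 - d$)
$M{\left(U \right)} = -2 + \sqrt{41 + U}$ ($M{\left(U \right)} = -2 + \sqrt{\left(25 + 4 \cdot 4\right) + U} = -2 + \sqrt{\left(25 + 16\right) + U} = -2 + \sqrt{41 + U}$)
$q = 54 + 3 \sqrt{5}$ ($q = \left(-2 + \sqrt{41 + 4}\right) + 56 = \left(-2 + \sqrt{45}\right) + 56 = \left(-2 + 3 \sqrt{5}\right) + 56 = 54 + 3 \sqrt{5} \approx 60.708$)
$r{\left(a \right)} = \sqrt{54 + a + 3 \sqrt{5}}$ ($r{\left(a \right)} = \sqrt{a + \left(54 + 3 \sqrt{5}\right)} = \sqrt{54 + a + 3 \sqrt{5}}$)
$r{\left(L{\left(-8 \right)} \right)} - 16677 = \sqrt{54 + \left(7 - -8\right) + 3 \sqrt{5}} - 16677 = \sqrt{54 + \left(7 + 8\right) + 3 \sqrt{5}} - 16677 = \sqrt{54 + 15 + 3 \sqrt{5}} - 16677 = \sqrt{69 + 3 \sqrt{5}} - 16677 = -16677 + \sqrt{69 + 3 \sqrt{5}}$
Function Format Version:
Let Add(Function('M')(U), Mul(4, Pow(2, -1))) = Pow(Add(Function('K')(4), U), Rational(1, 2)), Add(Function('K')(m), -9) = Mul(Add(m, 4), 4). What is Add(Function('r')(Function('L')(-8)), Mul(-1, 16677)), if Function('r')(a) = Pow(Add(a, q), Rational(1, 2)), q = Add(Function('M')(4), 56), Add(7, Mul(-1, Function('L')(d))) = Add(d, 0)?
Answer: Add(-16677, Pow(Add(69, Mul(3, Pow(5, Rational(1, 2)))), Rational(1, 2))) ≈ -16668.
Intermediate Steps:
Function('K')(m) = Add(25, Mul(4, m)) (Function('K')(m) = Add(9, Mul(Add(m, 4), 4)) = Add(9, Mul(Add(4, m), 4)) = Add(9, Add(16, Mul(4, m))) = Add(25, Mul(4, m)))
Function('L')(d) = Add(7, Mul(-1, d)) (Function('L')(d) = Add(7, Mul(-1, Add(d, 0))) = Add(7, Mul(-1, d)))
Function('M')(U) = Add(-2, Pow(Add(41, U), Rational(1, 2))) (Function('M')(U) = Add(-2, Pow(Add(Add(25, Mul(4, 4)), U), Rational(1, 2))) = Add(-2, Pow(Add(Add(25, 16), U), Rational(1, 2))) = Add(-2, Pow(Add(41, U), Rational(1, 2))))
q = Add(54, Mul(3, Pow(5, Rational(1, 2)))) (q = Add(Add(-2, Pow(Add(41, 4), Rational(1, 2))), 56) = Add(Add(-2, Pow(45, Rational(1, 2))), 56) = Add(Add(-2, Mul(3, Pow(5, Rational(1, 2)))), 56) = Add(54, Mul(3, Pow(5, Rational(1, 2)))) ≈ 60.708)
Function('r')(a) = Pow(Add(54, a, Mul(3, Pow(5, Rational(1, 2)))), Rational(1, 2)) (Function('r')(a) = Pow(Add(a, Add(54, Mul(3, Pow(5, Rational(1, 2))))), Rational(1, 2)) = Pow(Add(54, a, Mul(3, Pow(5, Rational(1, 2)))), Rational(1, 2)))
Add(Function('r')(Function('L')(-8)), Mul(-1, 16677)) = Add(Pow(Add(54, Add(7, Mul(-1, -8)), Mul(3, Pow(5, Rational(1, 2)))), Rational(1, 2)), Mul(-1, 16677)) = Add(Pow(Add(54, Add(7, 8), Mul(3, Pow(5, Rational(1, 2)))), Rational(1, 2)), -16677) = Add(Pow(Add(54, 15, Mul(3, Pow(5, Rational(1, 2)))), Rational(1, 2)), -16677) = Add(Pow(Add(69, Mul(3, Pow(5, Rational(1, 2)))), Rational(1, 2)), -16677) = Add(-16677, Pow(Add(69, Mul(3, Pow(5, Rational(1, 2)))), Rational(1, 2)))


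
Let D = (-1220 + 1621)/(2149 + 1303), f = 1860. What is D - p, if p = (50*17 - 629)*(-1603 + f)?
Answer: -196062843/3452 ≈ -56797.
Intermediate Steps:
D = 401/3452 ≈ 0.11616
p = 56797 (p = (50*17 - 629)*(-1603 + 1860) = (850 - 629)*257 = 221*257 = 56797)
D - p = 401/3452 - 1*56797 = 401/3452 - 56797 = -196062843/3452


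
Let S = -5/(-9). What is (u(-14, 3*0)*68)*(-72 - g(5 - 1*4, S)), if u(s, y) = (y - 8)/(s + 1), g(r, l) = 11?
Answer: -45152/13 ≈ -3473.2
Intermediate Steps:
S = 5/9 (S = -5*(-1/9) = 5/9 ≈ 0.55556)
u(s, y) = (-8 + y)/(1 + s)
(u(-14, 3*0)*68)*(-72 - g(5 - 1*4, S)) = (((-8 + 3*0)/(1 - 14))*68)*(-72 - 1*11) = (((-8 + 0)/(-13))*68)*(-72 - 11) = (-1/13*(-8)*68)*(-83) = ((8/13)*68)*(-83) = (544/13)*(-83) = -45152/13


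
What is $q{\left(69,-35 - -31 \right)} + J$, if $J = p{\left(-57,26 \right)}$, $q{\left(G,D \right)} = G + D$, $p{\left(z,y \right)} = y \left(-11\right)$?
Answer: $-221$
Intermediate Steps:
$p{\left(z,y \right)} = - 11 y$
$q{\left(G,D \right)} = D + G$
$J = -286$ ($J = \left(-11\right) 26 = -286$)
$q{\left(69,-35 - -31 \right)} + J = \left(\left(-35 - -31\right) + 69\right) - 286 = \left(\left(-35 + 31\right) + 69\right) - 286 = \left(-4 + 69\right) - 286 = 65 - 286 = -221$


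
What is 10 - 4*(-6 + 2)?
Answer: 26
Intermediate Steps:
10 - 4*(-6 + 2) = 10 - (-16) = 10 - 4*(-4) = 10 + 16 = 26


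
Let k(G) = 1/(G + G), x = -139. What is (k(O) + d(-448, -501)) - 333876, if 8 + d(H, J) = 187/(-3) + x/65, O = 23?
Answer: -2995517597/8970 ≈ -3.3395e+5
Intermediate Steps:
d(H, J) = -14132/195 (d(H, J) = -8 + (187/(-3) - 139/65) = -8 + (187*(-⅓) - 139*1/65) = -8 + (-187/3 - 139/65) = -8 - 12572/195 = -14132/195)
k(G) = 1/(2*G)
(k(O) + d(-448, -501)) - 333876 = ((½)/23 - 14132/195) - 333876 = ((½)*(1/23) - 14132/195) - 333876 = (1/46 - 14132/195) - 333876 = -649877/8970 - 333876 = -2995517597/8970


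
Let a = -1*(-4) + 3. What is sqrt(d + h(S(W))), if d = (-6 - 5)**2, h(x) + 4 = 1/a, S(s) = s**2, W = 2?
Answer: 2*sqrt(1435)/7 ≈ 10.823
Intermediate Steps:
a = 7 (a = 4 + 3 = 7)
h(x) = -27/7 (h(x) = -4 + 1/7 = -27/7)
d = 121 (d = (-11)**2 = 121)
sqrt(d + h(S(W))) = sqrt(121 - 27/7) = sqrt(820/7) = 2*sqrt(1435)/7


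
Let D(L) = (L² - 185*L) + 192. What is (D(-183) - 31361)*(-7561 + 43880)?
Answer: 1313839825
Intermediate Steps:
D(L) = 192 + L² - 185*L
(D(-183) - 31361)*(-7561 + 43880) = ((192 + (-183)² - 185*(-183)) - 31361)*(-7561 + 43880) = ((192 + 33489 + 33855) - 31361)*36319 = (67536 - 31361)*36319 = 36175*36319 = 1313839825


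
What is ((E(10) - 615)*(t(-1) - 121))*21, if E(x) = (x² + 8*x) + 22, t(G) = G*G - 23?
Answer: 1240239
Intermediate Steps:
t(G) = -23 + G² (t(G) = G² - 23 = -23 + G²)
E(x) = 22 + x² + 8*x
((E(10) - 615)*(t(-1) - 121))*21 = (((22 + 10² + 8*10) - 615)*((-23 + (-1)²) - 121))*21 = (((22 + 100 + 80) - 615)*((-23 + 1) - 121))*21 = ((202 - 615)*(-22 - 121))*21 = -413*(-143)*21 = 59059*21 = 1240239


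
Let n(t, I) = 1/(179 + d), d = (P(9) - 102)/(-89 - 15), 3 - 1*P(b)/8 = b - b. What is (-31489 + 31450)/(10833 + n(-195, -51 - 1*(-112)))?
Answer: -28041/7788931 ≈ -0.0036001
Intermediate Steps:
P(b) = 24 (P(b) = 24 - 8*(b - b) = 24 - 8*0 = 24 + 0 = 24)
d = ¾ (d = (24 - 102)/(-89 - 15) = -78/(-104) = -78*(-1/104) = ¾ ≈ 0.75000)
n(t, I) = 4/719 (n(t, I) = 1/(179 + ¾) = 1/(719/4) = 4/719)
(-31489 + 31450)/(10833 + n(-195, -51 - 1*(-112))) = (-31489 + 31450)/(10833 + 4/719) = -39/7788931/719 = -39*719/7788931 = -28041/7788931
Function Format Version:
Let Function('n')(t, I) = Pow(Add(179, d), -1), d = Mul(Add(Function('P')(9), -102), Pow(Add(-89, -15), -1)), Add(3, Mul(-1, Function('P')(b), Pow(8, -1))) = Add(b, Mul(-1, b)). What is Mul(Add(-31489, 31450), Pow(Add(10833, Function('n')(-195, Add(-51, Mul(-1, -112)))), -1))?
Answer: Rational(-28041, 7788931) ≈ -0.0036001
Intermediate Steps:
Function('P')(b) = 24 (Function('P')(b) = Add(24, Mul(-8, Add(b, Mul(-1, b)))) = Add(24, Mul(-8, 0)) = Add(24, 0) = 24)
d = Rational(3, 4) (d = Mul(Add(24, -102), Pow(Add(-89, -15), -1)) = Mul(-78, Pow(-104, -1)) = Mul(-78, Rational(-1, 104)) = Rational(3, 4) ≈ 0.75000)
Function('n')(t, I) = Rational(4, 719) (Function('n')(t, I) = Pow(Add(179, Rational(3, 4)), -1) = Pow(Rational(719, 4), -1) = Rational(4, 719))
Mul(Add(-31489, 31450), Pow(Add(10833, Function('n')(-195, Add(-51, Mul(-1, -112)))), -1)) = Mul(Add(-31489, 31450), Pow(Add(10833, Rational(4, 719)), -1)) = Mul(-39, Pow(Rational(7788931, 719), -1)) = Mul(-39, Rational(719, 7788931)) = Rational(-28041, 7788931)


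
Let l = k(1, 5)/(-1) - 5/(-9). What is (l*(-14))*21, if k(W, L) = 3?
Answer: 2156/3 ≈ 718.67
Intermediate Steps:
l = -22/9 (l = 3/(-1) - 5/(-9) = 3*(-1) - 5*(-⅑) = -3 + 5/9 = -22/9 ≈ -2.4444)
(l*(-14))*21 = -22/9*(-14)*21 = (308/9)*21 = 2156/3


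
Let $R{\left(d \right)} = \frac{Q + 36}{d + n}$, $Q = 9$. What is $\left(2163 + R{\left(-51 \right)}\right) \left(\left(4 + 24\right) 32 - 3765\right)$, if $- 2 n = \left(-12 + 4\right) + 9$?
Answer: $- \frac{638923431}{103} \approx -6.2031 \cdot 10^{6}$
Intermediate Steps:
$n = - \frac{1}{2}$ ($n = - \frac{\left(-12 + 4\right) + 9}{2} = - \frac{-8 + 9}{2} = \left(- \frac{1}{2}\right) 1 = - \frac{1}{2} \approx -0.5$)
$R{\left(d \right)} = \frac{45}{- \frac{1}{2} + d}$ ($R{\left(d \right)} = \frac{9 + 36}{d - \frac{1}{2}} = \frac{45}{- \frac{1}{2} + d}$)
$\left(2163 + R{\left(-51 \right)}\right) \left(\left(4 + 24\right) 32 - 3765\right) = \left(2163 + \frac{90}{-1 + 2 \left(-51\right)}\right) \left(\left(4 + 24\right) 32 - 3765\right) = \left(2163 + \frac{90}{-1 - 102}\right) \left(28 \cdot 32 - 3765\right) = \left(2163 + \frac{90}{-103}\right) \left(896 - 3765\right) = \left(2163 + 90 \left(- \frac{1}{103}\right)\right) \left(-2869\right) = \left(2163 - \frac{90}{103}\right) \left(-2869\right) = \frac{222699}{103} \left(-2869\right) = - \frac{638923431}{103}$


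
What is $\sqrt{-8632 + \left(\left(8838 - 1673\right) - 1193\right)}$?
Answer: $2 i \sqrt{665} \approx 51.575 i$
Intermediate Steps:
$\sqrt{-8632 + \left(\left(8838 - 1673\right) - 1193\right)} = \sqrt{-8632 + \left(7165 - 1193\right)} = \sqrt{-8632 + 5972} = \sqrt{-2660} = 2 i \sqrt{665}$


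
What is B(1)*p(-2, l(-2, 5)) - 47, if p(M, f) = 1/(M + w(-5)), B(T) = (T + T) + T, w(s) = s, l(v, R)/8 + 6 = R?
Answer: -332/7 ≈ -47.429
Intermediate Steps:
l(v, R) = -48 + 8*R
B(T) = 3*T (B(T) = 2*T + T = 3*T)
p(M, f) = 1/(-5 + M) (p(M, f) = 1/(M - 5) = 1/(-5 + M))
B(1)*p(-2, l(-2, 5)) - 47 = (3*1)/(-5 - 2) - 47 = 3/(-7) - 47 = 3*(-1/7) - 47 = -3/7 - 47 = -332/7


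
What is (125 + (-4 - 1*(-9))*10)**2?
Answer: 30625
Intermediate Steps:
(125 + (-4 - 1*(-9))*10)**2 = (125 + (-4 + 9)*10)**2 = (125 + 5*10)**2 = (125 + 50)**2 = 175**2 = 30625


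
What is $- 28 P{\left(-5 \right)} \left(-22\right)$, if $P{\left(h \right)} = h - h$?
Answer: $0$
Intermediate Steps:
$P{\left(h \right)} = 0$
$- 28 P{\left(-5 \right)} \left(-22\right) = \left(-28\right) 0 \left(-22\right) = 0 \left(-22\right) = 0$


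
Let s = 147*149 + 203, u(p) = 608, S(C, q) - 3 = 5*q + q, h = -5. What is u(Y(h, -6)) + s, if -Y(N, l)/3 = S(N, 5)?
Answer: 22714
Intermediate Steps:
S(C, q) = 3 + 6*q (S(C, q) = 3 + (5*q + q) = 3 + 6*q)
Y(N, l) = -99 (Y(N, l) = -3*(3 + 6*5) = -3*(3 + 30) = -3*33 = -99)
s = 22106 (s = 21903 + 203 = 22106)
u(Y(h, -6)) + s = 608 + 22106 = 22714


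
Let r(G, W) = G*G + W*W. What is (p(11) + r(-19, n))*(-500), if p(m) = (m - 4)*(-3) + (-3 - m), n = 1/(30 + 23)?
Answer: -457867500/2809 ≈ -1.6300e+5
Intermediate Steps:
n = 1/53 ≈ 0.018868
r(G, W) = G**2 + W**2
p(m) = 9 - 4*m (p(m) = (-4 + m)*(-3) + (-3 - m) = (12 - 3*m) + (-3 - m) = 9 - 4*m)
(p(11) + r(-19, n))*(-500) = ((9 - 4*11) + ((-19)**2 + (1/53)**2))*(-500) = ((9 - 44) + (361 + 1/2809))*(-500) = (-35 + 1014050/2809)*(-500) = (915735/2809)*(-500) = -457867500/2809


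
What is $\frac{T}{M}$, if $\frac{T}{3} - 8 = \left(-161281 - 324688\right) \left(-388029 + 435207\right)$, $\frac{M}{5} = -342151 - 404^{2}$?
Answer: $\frac{68781136422}{2526835} \approx 27220.0$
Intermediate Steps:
$M = -2526835$ ($M = 5 \left(-342151 - 404^{2}\right) = 5 \left(-342151 - 163216\right) = 5 \left(-505367\right) = -2526835$)
$T = -68781136422$ ($T = 24 + 3 \left(-161281 - 324688\right) \left(-388029 + 435207\right) = 24 + 3 \left(\left(-485969\right) 47178\right) = 24 + 3 \left(-22927045482\right) = 24 - 68781136446 = -68781136422$)
$\frac{T}{M} = - \frac{68781136422}{-2526835} = \left(-68781136422\right) \left(- \frac{1}{2526835}\right) = \frac{68781136422}{2526835}$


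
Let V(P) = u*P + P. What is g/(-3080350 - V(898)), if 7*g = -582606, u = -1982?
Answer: 97101/1518314 ≈ 0.063953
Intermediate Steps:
V(P) = -1981*P (V(P) = -1982*P + P = -1981*P)
g = -582606/7 (g = (⅐)*(-582606) = -582606/7 ≈ -83229.)
g/(-3080350 - V(898)) = -582606/(7*(-3080350 - (-1981)*898)) = -582606/(7*(-3080350 - 1*(-1778938))) = -582606/(7*(-3080350 + 1778938)) = -582606/7/(-1301412) = -582606/7*(-1/1301412) = 97101/1518314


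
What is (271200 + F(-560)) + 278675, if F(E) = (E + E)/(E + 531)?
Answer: 15947495/29 ≈ 5.4991e+5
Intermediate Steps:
F(E) = 2*E/(531 + E) (F(E) = (2*E)/(531 + E) = 2*E/(531 + E))
(271200 + F(-560)) + 278675 = (271200 + 2*(-560)/(531 - 560)) + 278675 = (271200 + 2*(-560)/(-29)) + 278675 = (271200 + 2*(-560)*(-1/29)) + 278675 = (271200 + 1120/29) + 278675 = 7865920/29 + 278675 = 15947495/29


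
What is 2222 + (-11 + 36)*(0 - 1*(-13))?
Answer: 2547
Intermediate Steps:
2222 + (-11 + 36)*(0 - 1*(-13)) = 2222 + 25*(0 + 13) = 2222 + 25*13 = 2222 + 325 = 2547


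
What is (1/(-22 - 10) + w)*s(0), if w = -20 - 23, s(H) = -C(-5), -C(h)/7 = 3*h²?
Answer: -722925/32 ≈ -22591.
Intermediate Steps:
C(h) = -21*h²
s(H) = 525 (s(H) = -(-21)*(-5)² = -(-21)*25 = -1*(-525) = 525)
w = -43
(1/(-22 - 10) + w)*s(0) = (1/(-22 - 10) - 43)*525 = (1/(-32) - 43)*525 = (-1/32 - 43)*525 = -1377/32*525 = -722925/32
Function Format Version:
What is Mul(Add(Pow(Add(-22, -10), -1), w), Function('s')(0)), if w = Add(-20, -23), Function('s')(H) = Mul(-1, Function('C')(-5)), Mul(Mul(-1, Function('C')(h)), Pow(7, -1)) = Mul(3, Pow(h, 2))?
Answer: Rational(-722925, 32) ≈ -22591.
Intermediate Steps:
Function('C')(h) = Mul(-21, Pow(h, 2)) (Function('C')(h) = Mul(-7, Mul(3, Pow(h, 2))) = Mul(-21, Pow(h, 2)))
Function('s')(H) = 525 (Function('s')(H) = Mul(-1, Mul(-21, Pow(-5, 2))) = Mul(-1, Mul(-21, 25)) = Mul(-1, -525) = 525)
w = -43
Mul(Add(Pow(Add(-22, -10), -1), w), Function('s')(0)) = Mul(Add(Pow(Add(-22, -10), -1), -43), 525) = Mul(Add(Pow(-32, -1), -43), 525) = Mul(Add(Rational(-1, 32), -43), 525) = Mul(Rational(-1377, 32), 525) = Rational(-722925, 32)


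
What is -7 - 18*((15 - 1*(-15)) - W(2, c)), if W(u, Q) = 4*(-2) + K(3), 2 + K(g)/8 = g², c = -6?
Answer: 317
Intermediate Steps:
K(g) = -16 + 8*g²
W(u, Q) = 48 (W(u, Q) = 4*(-2) + (-16 + 8*3²) = -8 + (-16 + 8*9) = -8 + (-16 + 72) = -8 + 56 = 48)
-7 - 18*((15 - 1*(-15)) - W(2, c)) = -7 - 18*((15 - 1*(-15)) - 1*48) = -7 - 18*((15 + 15) - 48) = -7 - 18*(30 - 48) = -7 - 18*(-18) = -7 + 324 = 317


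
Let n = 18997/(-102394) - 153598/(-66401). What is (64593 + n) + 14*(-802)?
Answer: 362846516133625/6799063994 ≈ 53367.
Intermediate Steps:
n = 14466093815/6799063994 (n = 18997*(-1/102394) - 153598*(-1/66401) = -18997/102394 + 153598/66401 = 14466093815/6799063994 ≈ 2.1277)
(64593 + n) + 14*(-802) = (64593 + 14466093815/6799063994) + 14*(-802) = 439186406658257/6799063994 - 11228 = 362846516133625/6799063994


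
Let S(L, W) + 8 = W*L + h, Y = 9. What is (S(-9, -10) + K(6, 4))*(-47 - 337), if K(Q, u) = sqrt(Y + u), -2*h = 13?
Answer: -28992 - 384*sqrt(13) ≈ -30377.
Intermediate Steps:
h = -13/2 (h = -1/2*13 = -13/2 ≈ -6.5000)
K(Q, u) = sqrt(9 + u)
S(L, W) = -29/2 + L*W (S(L, W) = -8 + (W*L - 13/2) = -8 + (L*W - 13/2) = -8 + (-13/2 + L*W) = -29/2 + L*W)
(S(-9, -10) + K(6, 4))*(-47 - 337) = ((-29/2 - 9*(-10)) + sqrt(9 + 4))*(-47 - 337) = ((-29/2 + 90) + sqrt(13))*(-384) = (151/2 + sqrt(13))*(-384) = -28992 - 384*sqrt(13)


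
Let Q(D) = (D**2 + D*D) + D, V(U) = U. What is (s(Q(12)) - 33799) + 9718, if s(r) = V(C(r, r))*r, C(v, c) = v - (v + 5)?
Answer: -25581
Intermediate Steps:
C(v, c) = -5 (C(v, c) = v - (5 + v) = v + (-5 - v) = -5)
Q(D) = D + 2*D**2 (Q(D) = (D**2 + D**2) + D = 2*D**2 + D = D + 2*D**2)
s(r) = -5*r
(s(Q(12)) - 33799) + 9718 = (-60*(1 + 2*12) - 33799) + 9718 = (-60*(1 + 24) - 33799) + 9718 = (-60*25 - 33799) + 9718 = (-5*300 - 33799) + 9718 = (-1500 - 33799) + 9718 = -35299 + 9718 = -25581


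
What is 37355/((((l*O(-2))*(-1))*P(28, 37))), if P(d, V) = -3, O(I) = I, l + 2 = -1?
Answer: 37355/18 ≈ 2075.3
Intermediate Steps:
l = -3 (l = -2 - 1 = -3)
37355/((((l*O(-2))*(-1))*P(28, 37))) = 37355/(((-3*(-2)*(-1))*(-3))) = 37355/(((6*(-1))*(-3))) = 37355/((-6*(-3))) = 37355/18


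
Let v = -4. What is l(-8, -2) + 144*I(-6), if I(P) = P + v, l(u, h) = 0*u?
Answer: -1440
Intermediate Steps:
l(u, h) = 0
I(P) = -4 + P (I(P) = P - 4 = -4 + P)
l(-8, -2) + 144*I(-6) = 0 + 144*(-4 - 6) = 0 + 144*(-10) = 0 - 1440 = -1440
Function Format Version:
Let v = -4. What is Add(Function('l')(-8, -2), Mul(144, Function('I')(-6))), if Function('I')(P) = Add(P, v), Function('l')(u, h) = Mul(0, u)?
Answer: -1440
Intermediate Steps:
Function('l')(u, h) = 0
Function('I')(P) = Add(-4, P) (Function('I')(P) = Add(P, -4) = Add(-4, P))
Add(Function('l')(-8, -2), Mul(144, Function('I')(-6))) = Add(0, Mul(144, Add(-4, -6))) = Add(0, Mul(144, -10)) = Add(0, -1440) = -1440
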